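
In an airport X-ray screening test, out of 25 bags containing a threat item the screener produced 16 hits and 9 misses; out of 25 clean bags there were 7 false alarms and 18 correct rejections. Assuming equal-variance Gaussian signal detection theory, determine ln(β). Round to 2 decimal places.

ln β = 0.11

H = 16/25 = 0.6400
FA = 7/25 = 0.2800
z(0.6400) = 0.358, z(0.2800) = -0.583
ln β = −½·[z(H)² − z(FA)²] = −0.5 × (0.128 − 0.340) = 0.106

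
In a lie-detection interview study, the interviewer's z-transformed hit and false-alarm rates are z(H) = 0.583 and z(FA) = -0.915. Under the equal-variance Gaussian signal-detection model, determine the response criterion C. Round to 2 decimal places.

C = 0.17

c = −½·[z(H) + z(FA)] = −½·(0.583 + (-0.915)) = 0.166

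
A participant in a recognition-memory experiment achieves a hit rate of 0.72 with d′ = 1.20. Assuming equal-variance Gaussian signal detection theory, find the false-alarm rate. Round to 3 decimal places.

z(hit rate) = z(0.72) = 0.5828
z(FA) = z(H) − d' = 0.5828 − 1.20 = -0.6172
false-alarm rate = Φ(-0.6172) = 0.2686

false-alarm rate = 0.269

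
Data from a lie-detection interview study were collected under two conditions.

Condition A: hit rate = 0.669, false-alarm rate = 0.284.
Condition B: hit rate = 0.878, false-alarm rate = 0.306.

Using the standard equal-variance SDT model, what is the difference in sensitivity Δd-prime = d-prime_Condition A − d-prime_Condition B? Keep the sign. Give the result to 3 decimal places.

Δd-prime = -0.664

Condition A: z(0.669) = 0.4372, z(0.284) = -0.5710, d' = 1.0082
Condition B: z(0.878) = 1.1650, z(0.306) = -0.5072, d' = 1.6722
Δd' = d'_Condition A − d'_Condition B = 1.0082 − 1.6722 = -0.6640
Condition B has the higher sensitivity.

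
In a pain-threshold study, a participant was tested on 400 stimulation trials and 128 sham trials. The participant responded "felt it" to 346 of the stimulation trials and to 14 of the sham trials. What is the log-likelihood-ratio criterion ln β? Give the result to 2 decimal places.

ln β = 0.15

H = 346/400 = 0.8650
FA = 14/128 = 0.1094
z(H) = 1.103
z(FA) = -1.230
ln β = −½·[z(H)² − z(FA)²] = −0.5 × (1.217 − 1.513) = 0.148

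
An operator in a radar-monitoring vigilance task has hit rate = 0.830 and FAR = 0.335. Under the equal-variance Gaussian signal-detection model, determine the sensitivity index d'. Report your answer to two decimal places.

d' = 1.38

z(H) = z(0.830) = 0.9542
z(FA) = z(0.335) = -0.4261
d' = z(H) − z(FA) = 0.9542 − (-0.4261) = 1.3803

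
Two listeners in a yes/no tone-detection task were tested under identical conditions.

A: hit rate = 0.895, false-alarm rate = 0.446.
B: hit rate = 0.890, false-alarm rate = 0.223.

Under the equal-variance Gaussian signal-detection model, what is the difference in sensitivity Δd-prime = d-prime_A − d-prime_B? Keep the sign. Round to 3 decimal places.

A: z(0.895) = 1.2536, z(0.446) = -0.1358, d' = 1.3894
B: z(0.890) = 1.2265, z(0.223) = -0.7621, d' = 1.9886
Δd' = d'_A − d'_B = 1.3894 − 1.9886 = -0.5992
B has the higher sensitivity.

Δd-prime = -0.599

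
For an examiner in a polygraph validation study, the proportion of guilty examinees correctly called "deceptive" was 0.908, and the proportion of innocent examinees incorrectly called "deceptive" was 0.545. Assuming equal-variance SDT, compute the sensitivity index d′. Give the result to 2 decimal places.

z(0.908) = 1.329, z(0.545) = 0.113
d' = z(H) − z(FA) = 1.329 − 0.113 = 1.216

d′ = 1.22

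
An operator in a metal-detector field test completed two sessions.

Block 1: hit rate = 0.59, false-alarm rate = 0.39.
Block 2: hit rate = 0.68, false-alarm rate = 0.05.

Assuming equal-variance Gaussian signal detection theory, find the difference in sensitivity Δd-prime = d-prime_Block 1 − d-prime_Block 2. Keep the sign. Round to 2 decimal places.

Δd-prime = -1.61

Block 1: z(0.59) = 0.228, z(0.39) = -0.279, d' = 0.507
Block 2: z(0.68) = 0.468, z(0.05) = -1.645, d' = 2.113
Δd' = d'_Block 1 − d'_Block 2 = 0.507 − 2.113 = -1.606
Block 2 has the higher sensitivity.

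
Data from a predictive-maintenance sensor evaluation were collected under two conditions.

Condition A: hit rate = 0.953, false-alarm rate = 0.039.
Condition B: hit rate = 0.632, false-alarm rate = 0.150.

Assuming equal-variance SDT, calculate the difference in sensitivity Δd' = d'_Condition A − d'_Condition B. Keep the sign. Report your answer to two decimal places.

Δd' = 2.06

Condition A: z(0.953) = 1.675, z(0.039) = -1.762, d' = 3.437
Condition B: z(0.632) = 0.337, z(0.150) = -1.036, d' = 1.373
Δd' = d'_Condition A − d'_Condition B = 3.437 − 1.373 = 2.064
Condition A has the higher sensitivity.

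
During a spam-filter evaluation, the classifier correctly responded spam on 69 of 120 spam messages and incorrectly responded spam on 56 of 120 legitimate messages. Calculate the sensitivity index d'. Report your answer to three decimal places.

d' = 0.273

H = 69/120 = 0.5750
FA = 56/120 = 0.4667
Φ⁻¹(H) = 0.1891
Φ⁻¹(FA) = -0.0836
d' = z(H) − z(FA) = 0.1891 − (-0.0836) = 0.2727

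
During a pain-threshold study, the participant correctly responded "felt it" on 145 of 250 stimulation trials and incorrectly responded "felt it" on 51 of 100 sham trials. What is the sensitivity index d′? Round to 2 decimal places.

d′ = 0.18

H = 145/250 = 0.5800
FA = 51/100 = 0.5100
Φ⁻¹(H) = Φ⁻¹(0.5800) = 0.202
Φ⁻¹(FA) = Φ⁻¹(0.5100) = 0.025
d' = z(H) − z(FA) = 0.202 − 0.025 = 0.177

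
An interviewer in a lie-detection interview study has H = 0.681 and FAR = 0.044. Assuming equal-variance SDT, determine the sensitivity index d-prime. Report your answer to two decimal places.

z(H) = 0.470
z(FA) = -1.706
d' = z(H) − z(FA) = 0.470 − (-1.706) = 2.176

d-prime = 2.18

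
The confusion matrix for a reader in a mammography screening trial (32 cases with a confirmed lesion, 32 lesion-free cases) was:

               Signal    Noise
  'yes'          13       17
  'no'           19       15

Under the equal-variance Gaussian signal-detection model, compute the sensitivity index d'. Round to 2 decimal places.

d' = -0.32

H = 13/32 = 0.4062
FA = 17/32 = 0.5312
z(H) = -0.237
z(FA) = 0.078
d' = z(H) − z(FA) = -0.237 − 0.078 = -0.315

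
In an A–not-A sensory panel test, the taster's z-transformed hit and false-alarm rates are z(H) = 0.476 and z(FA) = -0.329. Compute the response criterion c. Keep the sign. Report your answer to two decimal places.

c = -0.07

c = −½·[z(H) + z(FA)] = −½·(0.476 + (-0.329)) = -0.0735
c < 0: the taster has a liberal response bias.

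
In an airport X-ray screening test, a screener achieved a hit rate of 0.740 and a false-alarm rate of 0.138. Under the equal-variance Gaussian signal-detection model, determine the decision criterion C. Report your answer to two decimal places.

z(H) = z(0.740) = 0.6433
z(FA) = z(0.138) = -1.0893
c = −½·[z(H) + z(FA)] = −0.5 × (0.6433 + (-1.0893)) = 0.2230

C = 0.22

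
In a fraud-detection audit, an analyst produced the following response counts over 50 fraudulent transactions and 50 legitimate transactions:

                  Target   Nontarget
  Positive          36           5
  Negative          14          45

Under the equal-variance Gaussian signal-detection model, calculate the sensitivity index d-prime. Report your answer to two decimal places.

d-prime = 1.86

H = 36/50 = 0.7200
FA = 5/50 = 0.1000
Φ⁻¹(0.7200) = 0.5828, Φ⁻¹(0.1000) = -1.2816
d' = z(H) − z(FA) = 0.5828 − (-1.2816) = 1.8644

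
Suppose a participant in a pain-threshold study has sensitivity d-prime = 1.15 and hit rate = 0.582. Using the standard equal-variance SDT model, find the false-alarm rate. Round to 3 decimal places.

z(hit rate) = z(0.582) = 0.2070
z(FA) = z(H) − d' = 0.2070 − 1.15 = -0.9430
false-alarm rate = Φ(-0.9430) = 0.1728

false-alarm rate = 0.173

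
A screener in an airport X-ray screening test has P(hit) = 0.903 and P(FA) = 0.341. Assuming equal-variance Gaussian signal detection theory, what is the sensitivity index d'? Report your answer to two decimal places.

Φ⁻¹(0.903) = 1.299, Φ⁻¹(0.341) = -0.410
d' = z(H) − z(FA) = 1.299 − (-0.410) = 1.709

d' = 1.71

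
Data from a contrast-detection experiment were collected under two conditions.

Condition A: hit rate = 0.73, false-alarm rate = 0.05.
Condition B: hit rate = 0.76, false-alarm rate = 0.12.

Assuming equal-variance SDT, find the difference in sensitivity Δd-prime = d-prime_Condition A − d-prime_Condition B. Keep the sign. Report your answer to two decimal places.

Condition A: z(0.73) = 0.613, z(0.05) = -1.645, d' = 2.258
Condition B: z(0.76) = 0.706, z(0.12) = -1.175, d' = 1.881
Δd' = d'_Condition A − d'_Condition B = 2.258 − 1.881 = 0.377
Condition A has the higher sensitivity.

Δd-prime = 0.38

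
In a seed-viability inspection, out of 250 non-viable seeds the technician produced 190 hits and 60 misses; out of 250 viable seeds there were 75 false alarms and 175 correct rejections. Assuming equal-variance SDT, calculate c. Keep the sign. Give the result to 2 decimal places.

c = -0.09

H = 190/250 = 0.7600
FA = 75/250 = 0.3000
z(H) = z(0.7600) = 0.7063
z(FA) = z(0.3000) = -0.5244
c = −½·[z(H) + z(FA)] = −0.5 × (0.7063 + (-0.5244)) = -0.09095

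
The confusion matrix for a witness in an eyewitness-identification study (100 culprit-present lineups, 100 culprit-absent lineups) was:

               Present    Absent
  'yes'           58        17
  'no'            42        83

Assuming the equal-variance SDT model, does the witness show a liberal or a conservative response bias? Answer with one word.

z(H) = 0.202, z(FA) = -0.954
c = −½·(z(H) + z(FA)) = 0.376
c > 0 → conservative criterion (biased toward responding “no”).

conservative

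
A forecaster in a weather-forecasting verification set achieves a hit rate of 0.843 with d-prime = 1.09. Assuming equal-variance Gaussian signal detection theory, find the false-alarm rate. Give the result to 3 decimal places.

z(hit rate) = z(0.843) = 1.0069
z(FA) = z(H) − d' = 1.0069 − 1.09 = -0.0831
false-alarm rate = Φ(-0.0831) = 0.4669

false-alarm rate = 0.467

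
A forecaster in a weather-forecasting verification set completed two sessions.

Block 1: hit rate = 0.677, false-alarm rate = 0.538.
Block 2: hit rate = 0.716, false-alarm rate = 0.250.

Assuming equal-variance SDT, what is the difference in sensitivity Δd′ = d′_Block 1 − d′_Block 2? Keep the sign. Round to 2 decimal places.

Δd′ = -0.88

Block 1: z(0.677) = 0.459, z(0.538) = 0.095, d' = 0.364
Block 2: z(0.716) = 0.571, z(0.250) = -0.674, d' = 1.245
Δd' = d'_Block 1 − d'_Block 2 = 0.364 − 1.245 = -0.881
Block 2 has the higher sensitivity.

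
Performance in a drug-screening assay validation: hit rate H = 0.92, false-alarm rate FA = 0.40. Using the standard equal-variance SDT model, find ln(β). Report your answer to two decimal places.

ln β = -0.96

z(0.92) = 1.405, z(0.40) = -0.253
ln β = −½·[z(H)² − z(FA)²] = −0.5 × (1.974 − 0.064) = -0.955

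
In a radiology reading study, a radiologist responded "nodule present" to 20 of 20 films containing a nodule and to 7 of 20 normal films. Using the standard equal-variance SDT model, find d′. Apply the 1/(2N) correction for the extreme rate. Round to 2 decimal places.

The hit rate is 20/20 = 1, so apply the 1/(2N) correction: H → 1 − 1/(2·20) = 0.97500.
z(H) = z(0.97500) = 1.960
z(FA) = z(0.35000) = -0.385
d' = 1.960 − (-0.385) = 2.345

d′ = 2.35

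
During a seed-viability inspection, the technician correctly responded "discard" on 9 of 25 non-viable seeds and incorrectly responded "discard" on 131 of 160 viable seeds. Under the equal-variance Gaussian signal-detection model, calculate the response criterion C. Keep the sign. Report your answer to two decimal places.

C = -0.28

H = 9/25 = 0.3600
FA = 131/160 = 0.8187
Φ⁻¹(H) = -0.358
Φ⁻¹(FA) = 0.910
c = −½·[z(H) + z(FA)] = −0.5 × (-0.358 + 0.910) = -0.276
c < 0: the technician has a liberal response bias.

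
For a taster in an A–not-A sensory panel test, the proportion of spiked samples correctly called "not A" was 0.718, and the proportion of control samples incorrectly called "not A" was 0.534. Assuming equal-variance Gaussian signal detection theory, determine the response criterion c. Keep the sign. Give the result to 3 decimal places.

c = -0.331

z(0.718) = 0.5769, z(0.534) = 0.0853
c = −½·[z(H) + z(FA)] = −0.5 × (0.5769 + 0.0853) = -0.3311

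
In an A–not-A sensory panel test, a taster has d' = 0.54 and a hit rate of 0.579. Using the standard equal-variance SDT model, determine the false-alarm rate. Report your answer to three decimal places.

false-alarm rate = 0.367

z(hit rate) = z(0.579) = 0.1993
z(FA) = z(H) − d' = 0.1993 − 0.54 = -0.3407
false-alarm rate = Φ(-0.3407) = 0.3667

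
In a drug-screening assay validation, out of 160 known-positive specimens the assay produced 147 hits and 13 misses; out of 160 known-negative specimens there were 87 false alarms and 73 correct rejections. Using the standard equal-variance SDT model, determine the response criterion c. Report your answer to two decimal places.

H = 147/160 = 0.9187
FA = 87/160 = 0.5437
z(H) = z(0.9187) = 1.3964
z(FA) = z(0.5437) = 0.1098
c = −½·[z(H) + z(FA)] = −0.5 × (1.3964 + 0.1098) = -0.7531

c = -0.75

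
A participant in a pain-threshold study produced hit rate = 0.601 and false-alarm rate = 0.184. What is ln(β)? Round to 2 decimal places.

z(0.601) = 0.256, z(0.184) = -0.900
ln β = −½·[z(H)² − z(FA)²] = −0.5 × (0.066 − 0.810) = 0.372

ln β = 0.37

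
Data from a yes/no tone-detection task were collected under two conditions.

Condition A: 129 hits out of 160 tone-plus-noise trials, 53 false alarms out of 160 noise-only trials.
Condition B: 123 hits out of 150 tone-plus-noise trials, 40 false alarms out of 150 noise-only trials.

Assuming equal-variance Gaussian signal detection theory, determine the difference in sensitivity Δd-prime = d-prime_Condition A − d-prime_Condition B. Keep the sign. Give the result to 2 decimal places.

Condition A: z(0.8063) = 0.864, z(0.3312) = -0.437, d' = 1.301
Condition B: z(0.8200) = 0.915, z(0.2667) = -0.623, d' = 1.538
Δd' = d'_Condition A − d'_Condition B = 1.301 − 1.538 = -0.237
Condition B has the higher sensitivity.

Δd-prime = -0.24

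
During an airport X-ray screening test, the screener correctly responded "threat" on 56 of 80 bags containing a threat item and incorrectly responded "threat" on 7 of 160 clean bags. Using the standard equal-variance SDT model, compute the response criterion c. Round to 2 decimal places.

c = 0.59

H = 56/80 = 0.7000
FA = 7/160 = 0.0437
z(H) = z(0.7000) = 0.5244
z(FA) = z(0.0437) = -1.7093
c = −½·[z(H) + z(FA)] = −0.5 × (0.5244 + (-1.7093)) = 0.59245
c > 0: the screener has a conservative response bias.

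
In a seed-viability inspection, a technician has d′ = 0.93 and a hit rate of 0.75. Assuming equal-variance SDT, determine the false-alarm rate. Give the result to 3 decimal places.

z(hit rate) = z(0.75) = 0.6745
z(FA) = z(H) − d' = 0.6745 − 0.93 = -0.2555
false-alarm rate = Φ(-0.2555) = 0.3992

false-alarm rate = 0.399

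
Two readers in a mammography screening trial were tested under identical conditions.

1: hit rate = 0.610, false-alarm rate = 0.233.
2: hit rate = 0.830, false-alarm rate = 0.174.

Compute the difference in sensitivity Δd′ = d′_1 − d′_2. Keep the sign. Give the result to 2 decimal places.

Δd′ = -0.88

1: z(0.610) = 0.279, z(0.233) = -0.729, d' = 1.008
2: z(0.830) = 0.954, z(0.174) = -0.938, d' = 1.892
Δd' = d'_1 − d'_2 = 1.008 − 1.892 = -0.884
2 has the higher sensitivity.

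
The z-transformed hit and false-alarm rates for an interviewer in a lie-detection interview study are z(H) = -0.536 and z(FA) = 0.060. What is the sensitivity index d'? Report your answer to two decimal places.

d' = -0.60

d' = z(H) − z(FA) = -0.536 − 0.060 = -0.596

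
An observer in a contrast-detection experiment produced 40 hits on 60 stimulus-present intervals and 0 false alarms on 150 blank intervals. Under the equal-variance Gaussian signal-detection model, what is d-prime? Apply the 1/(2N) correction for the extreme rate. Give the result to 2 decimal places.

The false-alarm rate is 0/150 = 0, so apply the 1/(2N) correction: FA → 1/(2·150) = 0.00333.
z(H) = z(0.66667) = 0.431
z(FA) = z(0.00333) = -2.713
d' = 0.431 − (-2.713) = 3.144

d-prime = 3.14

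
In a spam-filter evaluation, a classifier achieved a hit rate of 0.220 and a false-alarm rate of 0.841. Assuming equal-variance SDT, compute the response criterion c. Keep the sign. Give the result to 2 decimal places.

Φ⁻¹(0.220) = -0.7722, Φ⁻¹(0.841) = 0.9986
c = −½·[z(H) + z(FA)] = −0.5 × (-0.7722 + 0.9986) = -0.1132

c = -0.11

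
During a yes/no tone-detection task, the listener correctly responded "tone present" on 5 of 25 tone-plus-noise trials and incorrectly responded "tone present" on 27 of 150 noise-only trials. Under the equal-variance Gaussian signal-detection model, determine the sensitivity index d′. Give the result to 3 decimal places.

d′ = 0.074

H = 5/25 = 0.2000
FA = 27/150 = 0.1800
Φ⁻¹(H) = -0.8416
Φ⁻¹(FA) = -0.9154
d' = z(H) − z(FA) = -0.8416 − (-0.9154) = 0.0738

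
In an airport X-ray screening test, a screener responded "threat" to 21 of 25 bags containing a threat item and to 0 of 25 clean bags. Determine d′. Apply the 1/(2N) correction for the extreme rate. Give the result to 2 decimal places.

The false-alarm rate is 0/25 = 0, so apply the 1/(2N) correction: FA → 1/(2·25) = 0.02000.
z(H) = z(0.84000) = 0.994
z(FA) = z(0.02000) = -2.054
d' = 0.994 − (-2.054) = 3.048

d′ = 3.05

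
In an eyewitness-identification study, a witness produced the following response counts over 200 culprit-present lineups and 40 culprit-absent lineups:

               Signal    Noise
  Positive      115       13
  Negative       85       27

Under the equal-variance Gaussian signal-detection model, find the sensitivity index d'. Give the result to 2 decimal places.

H = 115/200 = 0.5750
FA = 13/40 = 0.3250
Φ⁻¹(H) = 0.1891
Φ⁻¹(FA) = -0.4538
d' = z(H) − z(FA) = 0.1891 − (-0.4538) = 0.6429

d' = 0.64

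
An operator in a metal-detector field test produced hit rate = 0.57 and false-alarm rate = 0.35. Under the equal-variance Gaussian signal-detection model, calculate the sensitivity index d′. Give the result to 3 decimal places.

z(H) = z(0.57) = 0.1764
z(FA) = z(0.35) = -0.3853
d' = z(H) − z(FA) = 0.1764 − (-0.3853) = 0.5617

d′ = 0.562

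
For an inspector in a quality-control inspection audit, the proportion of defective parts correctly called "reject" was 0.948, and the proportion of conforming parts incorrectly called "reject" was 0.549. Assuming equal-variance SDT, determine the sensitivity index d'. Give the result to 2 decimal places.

d' = 1.50

Φ⁻¹(H) = 1.6258
Φ⁻¹(FA) = 0.1231
d' = z(H) − z(FA) = 1.6258 − 0.1231 = 1.5027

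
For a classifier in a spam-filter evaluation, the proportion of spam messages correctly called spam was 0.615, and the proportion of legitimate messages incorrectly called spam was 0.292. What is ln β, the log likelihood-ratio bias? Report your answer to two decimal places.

ln β = 0.11

z(H) = 0.292
z(FA) = -0.548
ln β = −½·[z(H)² − z(FA)²] = −0.5 × (0.085 − 0.300) = 0.1075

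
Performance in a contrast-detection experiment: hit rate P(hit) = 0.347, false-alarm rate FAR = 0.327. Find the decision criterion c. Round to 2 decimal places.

Φ⁻¹(H) = -0.393
Φ⁻¹(FA) = -0.448
c = −½·[z(H) + z(FA)] = −0.5 × (-0.393 + (-0.448)) = 0.4205

c = 0.42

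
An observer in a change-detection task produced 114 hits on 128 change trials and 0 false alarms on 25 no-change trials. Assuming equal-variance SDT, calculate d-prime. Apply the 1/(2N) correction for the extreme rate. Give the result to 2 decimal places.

The false-alarm rate is 0/25 = 0, so apply the 1/(2N) correction: FA → 1/(2·25) = 0.02000.
z(H) = z(0.89062) = 1.230
z(FA) = z(0.02000) = -2.054
d' = 1.230 − (-2.054) = 3.284

d-prime = 3.28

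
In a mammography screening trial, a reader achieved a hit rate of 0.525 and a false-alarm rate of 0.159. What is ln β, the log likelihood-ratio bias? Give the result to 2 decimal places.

z(H) = z(0.525) = 0.063
z(FA) = z(0.159) = -0.999
ln β = −½·[z(H)² − z(FA)²] = −0.5 × (0.004 − 0.998) = 0.497

ln β = 0.50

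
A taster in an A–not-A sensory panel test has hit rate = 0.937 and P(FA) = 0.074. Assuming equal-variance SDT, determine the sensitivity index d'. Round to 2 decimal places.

z(H) = 1.530
z(FA) = -1.447
d' = z(H) − z(FA) = 1.530 − (-1.447) = 2.977

d' = 2.98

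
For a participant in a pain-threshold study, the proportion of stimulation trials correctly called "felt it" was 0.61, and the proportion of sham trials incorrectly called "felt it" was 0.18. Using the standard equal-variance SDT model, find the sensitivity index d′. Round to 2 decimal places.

z(H) = 0.279
z(FA) = -0.915
d' = z(H) − z(FA) = 0.279 − (-0.915) = 1.194

d′ = 1.19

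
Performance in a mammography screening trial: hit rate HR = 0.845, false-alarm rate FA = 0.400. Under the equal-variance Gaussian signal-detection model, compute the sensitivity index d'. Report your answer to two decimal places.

z(H) = 1.015
z(FA) = -0.253
d' = z(H) − z(FA) = 1.015 − (-0.253) = 1.268

d' = 1.27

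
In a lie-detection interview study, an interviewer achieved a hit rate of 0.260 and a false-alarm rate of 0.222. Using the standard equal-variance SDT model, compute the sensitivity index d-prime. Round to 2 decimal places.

d-prime = 0.12

z(H) = -0.6433
z(FA) = -0.7655
d' = z(H) − z(FA) = -0.6433 − (-0.7655) = 0.1222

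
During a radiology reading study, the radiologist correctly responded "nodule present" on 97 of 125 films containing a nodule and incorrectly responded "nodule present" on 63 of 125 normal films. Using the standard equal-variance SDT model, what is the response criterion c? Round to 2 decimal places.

H = 97/125 = 0.7760
FA = 63/125 = 0.5040
z(H) = z(0.7760) = 0.759
z(FA) = z(0.5040) = 0.010
c = −½·[z(H) + z(FA)] = −0.5 × (0.759 + 0.010) = -0.3845

c = -0.38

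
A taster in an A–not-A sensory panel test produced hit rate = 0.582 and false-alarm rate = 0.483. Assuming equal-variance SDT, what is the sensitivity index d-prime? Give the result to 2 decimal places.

d-prime = 0.25

Φ⁻¹(H) = Φ⁻¹(0.582) = 0.207
Φ⁻¹(FA) = Φ⁻¹(0.483) = -0.043
d' = z(H) − z(FA) = 0.207 − (-0.043) = 0.250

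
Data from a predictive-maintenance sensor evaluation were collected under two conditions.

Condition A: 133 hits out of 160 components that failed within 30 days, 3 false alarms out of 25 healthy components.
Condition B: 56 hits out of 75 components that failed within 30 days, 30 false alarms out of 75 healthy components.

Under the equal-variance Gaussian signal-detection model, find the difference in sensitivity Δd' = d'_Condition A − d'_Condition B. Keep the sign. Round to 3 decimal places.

Δd' = 1.217

Condition A: z(0.8313) = 0.9593, z(0.1200) = -1.1750, d' = 2.1343
Condition B: z(0.7467) = 0.6641, z(0.4000) = -0.2533, d' = 0.9174
Δd' = d'_Condition A − d'_Condition B = 2.1343 − 0.9174 = 1.2169
Condition A has the higher sensitivity.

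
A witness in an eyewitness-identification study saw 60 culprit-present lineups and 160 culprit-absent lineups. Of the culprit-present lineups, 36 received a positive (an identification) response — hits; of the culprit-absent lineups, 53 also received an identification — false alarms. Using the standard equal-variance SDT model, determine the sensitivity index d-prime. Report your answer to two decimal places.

H = 36/60 = 0.6000
FA = 53/160 = 0.3312
z(H) = z(0.6000) = 0.253
z(FA) = z(0.3312) = -0.437
d' = z(H) − z(FA) = 0.253 − (-0.437) = 0.690

d-prime = 0.69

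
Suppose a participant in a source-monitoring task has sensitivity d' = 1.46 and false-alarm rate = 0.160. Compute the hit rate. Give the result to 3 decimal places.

hit rate = 0.679

z(false-alarm rate) = z(0.160) = -0.9945
z(H) = z(FA) + d' = -0.9945 + 1.46 = 0.4655
hit rate = Φ(0.4655) = 0.6792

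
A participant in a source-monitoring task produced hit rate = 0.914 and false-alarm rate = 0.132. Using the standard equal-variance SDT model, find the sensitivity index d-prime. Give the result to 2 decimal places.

d-prime = 2.48

Φ⁻¹(0.914) = 1.3658, Φ⁻¹(0.132) = -1.1170
d' = z(H) − z(FA) = 1.3658 − (-1.1170) = 2.4828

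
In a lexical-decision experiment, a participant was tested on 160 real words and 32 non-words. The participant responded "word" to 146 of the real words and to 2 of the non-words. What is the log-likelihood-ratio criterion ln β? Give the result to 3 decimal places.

H = 146/160 = 0.9125
FA = 2/32 = 0.0625
Φ⁻¹(0.9125) = 1.3563, Φ⁻¹(0.0625) = -1.5341
ln β = −½·[z(H)² − z(FA)²] = −0.5 × (1.8395 − 2.3535) = 0.2570

ln β = 0.257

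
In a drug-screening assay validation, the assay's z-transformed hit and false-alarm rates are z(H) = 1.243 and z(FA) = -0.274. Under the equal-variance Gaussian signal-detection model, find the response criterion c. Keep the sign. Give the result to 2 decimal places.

c = -0.48

c = −½·[z(H) + z(FA)] = −½·(1.243 + (-0.274)) = -0.4845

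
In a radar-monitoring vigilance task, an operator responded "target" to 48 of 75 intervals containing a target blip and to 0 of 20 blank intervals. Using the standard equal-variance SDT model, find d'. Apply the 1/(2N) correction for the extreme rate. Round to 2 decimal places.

The false-alarm rate is 0/20 = 0, so apply the 1/(2N) correction: FA → 1/(2·20) = 0.02500.
z(H) = z(0.64000) = 0.358
z(FA) = z(0.02500) = -1.960
d' = 0.358 − (-1.960) = 2.318

d' = 2.32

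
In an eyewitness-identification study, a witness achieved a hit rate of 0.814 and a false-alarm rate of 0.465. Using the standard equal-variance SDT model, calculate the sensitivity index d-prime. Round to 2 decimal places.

d-prime = 0.98

z(H) = z(0.814) = 0.893
z(FA) = z(0.465) = -0.088
d' = z(H) − z(FA) = 0.893 − (-0.088) = 0.981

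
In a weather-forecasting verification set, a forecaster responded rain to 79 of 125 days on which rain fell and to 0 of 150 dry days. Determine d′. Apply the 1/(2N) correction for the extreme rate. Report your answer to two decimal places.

d′ = 3.05

The false-alarm rate is 0/150 = 0, so apply the 1/(2N) correction: FA → 1/(2·150) = 0.00333.
z(H) = z(0.63200) = 0.337
z(FA) = z(0.00333) = -2.713
d' = 0.337 − (-2.713) = 3.050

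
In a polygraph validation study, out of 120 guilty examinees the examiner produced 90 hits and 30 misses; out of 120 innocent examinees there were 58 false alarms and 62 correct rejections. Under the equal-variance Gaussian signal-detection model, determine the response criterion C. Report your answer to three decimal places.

C = -0.316

H = 90/120 = 0.7500
FA = 58/120 = 0.4833
z(H) = 0.6745
z(FA) = -0.0419
c = −½·[z(H) + z(FA)] = −0.5 × (0.6745 + (-0.0419)) = -0.3163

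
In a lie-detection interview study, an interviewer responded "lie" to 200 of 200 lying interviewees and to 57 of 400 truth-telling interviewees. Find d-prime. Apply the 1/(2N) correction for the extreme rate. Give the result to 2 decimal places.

d-prime = 3.88

The hit rate is 200/200 = 1, so apply the 1/(2N) correction: H → 1 − 1/(2·200) = 0.99750.
z(H) = z(0.99750) = 2.807
z(FA) = z(0.14250) = -1.069
d' = 2.807 − (-1.069) = 3.876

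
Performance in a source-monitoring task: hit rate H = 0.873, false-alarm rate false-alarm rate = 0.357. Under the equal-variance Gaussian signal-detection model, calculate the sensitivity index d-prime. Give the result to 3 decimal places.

Φ⁻¹(H) = 1.1407
Φ⁻¹(FA) = -0.3665
d' = z(H) − z(FA) = 1.1407 − (-0.3665) = 1.5072

d-prime = 1.507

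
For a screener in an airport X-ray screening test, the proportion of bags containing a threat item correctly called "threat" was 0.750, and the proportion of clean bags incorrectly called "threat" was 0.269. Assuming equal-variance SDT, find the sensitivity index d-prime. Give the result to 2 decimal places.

d-prime = 1.29

Φ⁻¹(0.750) = 0.674, Φ⁻¹(0.269) = -0.616
d' = z(H) − z(FA) = 0.674 − (-0.616) = 1.290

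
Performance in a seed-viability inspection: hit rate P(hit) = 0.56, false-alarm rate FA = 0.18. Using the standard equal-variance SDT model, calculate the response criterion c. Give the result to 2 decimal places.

c = 0.38

z(0.56) = 0.151, z(0.18) = -0.915
c = −½·[z(H) + z(FA)] = −0.5 × (0.151 + (-0.915)) = 0.382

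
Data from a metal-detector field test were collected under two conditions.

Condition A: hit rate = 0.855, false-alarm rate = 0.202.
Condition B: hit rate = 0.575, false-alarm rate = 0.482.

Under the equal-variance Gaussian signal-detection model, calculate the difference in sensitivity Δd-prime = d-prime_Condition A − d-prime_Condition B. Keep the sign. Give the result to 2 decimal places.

Δd-prime = 1.66

Condition A: z(0.855) = 1.058, z(0.202) = -0.834, d' = 1.892
Condition B: z(0.575) = 0.189, z(0.482) = -0.045, d' = 0.234
Δd' = d'_Condition A − d'_Condition B = 1.892 − 0.234 = 1.658
Condition A has the higher sensitivity.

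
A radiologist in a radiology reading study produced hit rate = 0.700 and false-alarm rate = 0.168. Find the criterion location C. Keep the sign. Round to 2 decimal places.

C = 0.22

z(0.700) = 0.524, z(0.168) = -0.962
c = −½·[z(H) + z(FA)] = −0.5 × (0.524 + (-0.962)) = 0.219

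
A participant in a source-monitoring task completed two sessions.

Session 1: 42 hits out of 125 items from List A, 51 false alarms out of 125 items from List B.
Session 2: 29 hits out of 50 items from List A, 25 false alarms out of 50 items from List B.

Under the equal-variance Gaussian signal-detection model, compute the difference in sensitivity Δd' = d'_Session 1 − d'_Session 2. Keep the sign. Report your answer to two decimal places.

Session 1: z(0.3360) = -0.423, z(0.4080) = -0.233, d' = -0.190
Session 2: z(0.5800) = 0.202, z(0.5000) = 0.000, d' = 0.202
Δd' = d'_Session 1 − d'_Session 2 = -0.190 − 0.202 = -0.392
Session 2 has the higher sensitivity.

Δd' = -0.39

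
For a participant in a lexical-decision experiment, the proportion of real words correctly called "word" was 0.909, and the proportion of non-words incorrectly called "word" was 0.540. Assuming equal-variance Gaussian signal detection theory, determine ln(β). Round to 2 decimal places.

z(0.909) = 1.335, z(0.540) = 0.100
ln β = −½·[z(H)² − z(FA)²] = −0.5 × (1.782 − 0.010) = -0.886

ln β = -0.89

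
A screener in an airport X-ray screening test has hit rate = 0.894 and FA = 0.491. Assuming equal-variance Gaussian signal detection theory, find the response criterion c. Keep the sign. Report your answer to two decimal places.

c = -0.61

Φ⁻¹(H) = Φ⁻¹(0.894) = 1.2481
Φ⁻¹(FA) = Φ⁻¹(0.491) = -0.0226
c = −½·[z(H) + z(FA)] = −0.5 × (1.2481 + (-0.0226)) = -0.61275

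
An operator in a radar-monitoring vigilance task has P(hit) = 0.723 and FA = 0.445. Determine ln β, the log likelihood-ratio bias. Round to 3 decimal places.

z(0.723) = 0.5918, z(0.445) = -0.1383
ln β = −½·[z(H)² − z(FA)²] = −0.5 × (0.3502 − 0.0191) = -0.16555

ln β = -0.166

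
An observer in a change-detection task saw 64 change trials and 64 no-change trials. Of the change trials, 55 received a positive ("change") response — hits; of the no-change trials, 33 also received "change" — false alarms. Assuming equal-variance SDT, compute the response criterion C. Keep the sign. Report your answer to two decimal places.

H = 55/64 = 0.8594
FA = 33/64 = 0.5156
Φ⁻¹(H) = Φ⁻¹(0.8594) = 1.078
Φ⁻¹(FA) = Φ⁻¹(0.5156) = 0.039
c = −½·[z(H) + z(FA)] = −0.5 × (1.078 + 0.039) = -0.5585

C = -0.56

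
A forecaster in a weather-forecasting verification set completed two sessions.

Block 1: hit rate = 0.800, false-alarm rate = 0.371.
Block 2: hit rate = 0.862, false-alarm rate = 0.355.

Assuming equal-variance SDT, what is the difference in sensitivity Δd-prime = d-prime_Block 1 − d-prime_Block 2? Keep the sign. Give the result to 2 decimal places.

Block 1: z(0.800) = 0.842, z(0.371) = -0.329, d' = 1.171
Block 2: z(0.862) = 1.089, z(0.355) = -0.372, d' = 1.461
Δd' = d'_Block 1 − d'_Block 2 = 1.171 − 1.461 = -0.290
Block 2 has the higher sensitivity.

Δd-prime = -0.29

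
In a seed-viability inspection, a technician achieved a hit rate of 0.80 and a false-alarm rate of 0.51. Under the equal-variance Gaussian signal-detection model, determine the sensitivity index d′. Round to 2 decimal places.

Φ⁻¹(0.80) = 0.8416, Φ⁻¹(0.51) = 0.0251
d' = z(H) − z(FA) = 0.8416 − 0.0251 = 0.8165

d′ = 0.82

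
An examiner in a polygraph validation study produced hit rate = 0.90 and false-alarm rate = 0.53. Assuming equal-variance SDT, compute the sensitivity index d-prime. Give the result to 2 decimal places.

z(H) = 1.2816
z(FA) = 0.0753
d' = z(H) − z(FA) = 1.2816 − 0.0753 = 1.2063

d-prime = 1.21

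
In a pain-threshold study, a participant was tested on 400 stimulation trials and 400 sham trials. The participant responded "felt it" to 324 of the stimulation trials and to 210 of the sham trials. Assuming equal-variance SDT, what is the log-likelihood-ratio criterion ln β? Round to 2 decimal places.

H = 324/400 = 0.8100
FA = 210/400 = 0.5250
z(H) = z(0.8100) = 0.878
z(FA) = z(0.5250) = 0.063
ln β = −½·[z(H)² − z(FA)²] = −0.5 × (0.771 − 0.004) = -0.3835

ln β = -0.38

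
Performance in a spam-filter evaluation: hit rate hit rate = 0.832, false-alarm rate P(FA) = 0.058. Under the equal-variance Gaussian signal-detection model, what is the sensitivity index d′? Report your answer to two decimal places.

z(H) = 0.9621
z(FA) = -1.5718
d' = z(H) − z(FA) = 0.9621 − (-1.5718) = 2.5339

d′ = 2.53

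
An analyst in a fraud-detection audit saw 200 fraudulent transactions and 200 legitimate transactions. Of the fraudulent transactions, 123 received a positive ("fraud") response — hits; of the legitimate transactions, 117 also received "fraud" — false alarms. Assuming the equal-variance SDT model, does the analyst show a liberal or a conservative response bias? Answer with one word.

liberal

z(H) = 0.292, z(FA) = 0.215
c = −½·(z(H) + z(FA)) = -0.2535
c < 0 → liberal criterion (biased toward responding “yes”).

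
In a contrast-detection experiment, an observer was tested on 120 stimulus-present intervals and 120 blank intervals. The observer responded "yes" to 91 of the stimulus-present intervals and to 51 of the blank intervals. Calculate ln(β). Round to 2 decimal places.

H = 91/120 = 0.7583
FA = 51/120 = 0.4250
z(H) = z(0.7583) = 0.701
z(FA) = z(0.4250) = -0.189
ln β = −½·[z(H)² − z(FA)²] = −0.5 × (0.491 − 0.036) = -0.2275

ln β = -0.23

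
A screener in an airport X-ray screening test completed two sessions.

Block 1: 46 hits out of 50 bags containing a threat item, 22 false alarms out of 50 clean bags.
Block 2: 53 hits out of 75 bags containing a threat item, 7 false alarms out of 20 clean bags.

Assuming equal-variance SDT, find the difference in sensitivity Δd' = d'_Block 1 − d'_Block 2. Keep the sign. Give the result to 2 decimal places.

Δd' = 0.63

Block 1: z(0.9200) = 1.405, z(0.4400) = -0.151, d' = 1.556
Block 2: z(0.7067) = 0.544, z(0.3500) = -0.385, d' = 0.929
Δd' = d'_Block 1 − d'_Block 2 = 1.556 − 0.929 = 0.627
Block 1 has the higher sensitivity.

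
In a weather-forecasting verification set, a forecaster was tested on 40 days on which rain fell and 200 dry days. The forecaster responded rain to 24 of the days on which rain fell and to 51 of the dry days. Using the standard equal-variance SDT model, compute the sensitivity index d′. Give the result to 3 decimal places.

d′ = 0.912

H = 24/40 = 0.6000
FA = 51/200 = 0.2550
z(H) = z(0.6000) = 0.2533
z(FA) = z(0.2550) = -0.6588
d' = z(H) − z(FA) = 0.2533 − (-0.6588) = 0.9121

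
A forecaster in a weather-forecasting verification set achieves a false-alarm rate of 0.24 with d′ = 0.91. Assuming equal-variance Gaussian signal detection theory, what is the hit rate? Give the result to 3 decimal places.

z(false-alarm rate) = z(0.24) = -0.7063
z(H) = z(FA) + d' = -0.7063 + 0.91 = 0.2037
hit rate = Φ(0.2037) = 0.5807

hit rate = 0.581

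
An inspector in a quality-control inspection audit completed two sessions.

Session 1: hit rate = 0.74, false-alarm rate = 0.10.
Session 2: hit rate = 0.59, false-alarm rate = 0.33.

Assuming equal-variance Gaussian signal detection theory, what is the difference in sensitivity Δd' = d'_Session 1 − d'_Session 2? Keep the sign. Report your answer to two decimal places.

Δd' = 1.26

Session 1: z(0.74) = 0.643, z(0.10) = -1.282, d' = 1.925
Session 2: z(0.59) = 0.228, z(0.33) = -0.440, d' = 0.668
Δd' = d'_Session 1 − d'_Session 2 = 1.925 − 0.668 = 1.257
Session 1 has the higher sensitivity.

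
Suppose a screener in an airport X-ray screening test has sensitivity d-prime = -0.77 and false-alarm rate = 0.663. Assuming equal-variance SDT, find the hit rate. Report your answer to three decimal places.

z(false-alarm rate) = z(0.663) = 0.4207
z(H) = z(FA) + d' = 0.4207 + (-0.77) = -0.3493
hit rate = Φ(-0.3493) = 0.3634

hit rate = 0.363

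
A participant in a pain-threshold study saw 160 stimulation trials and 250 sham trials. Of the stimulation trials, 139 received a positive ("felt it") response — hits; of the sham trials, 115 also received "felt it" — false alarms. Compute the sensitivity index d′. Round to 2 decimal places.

H = 139/160 = 0.8688
FA = 115/250 = 0.4600
z(H) = z(0.8688) = 1.121
z(FA) = z(0.4600) = -0.100
d' = z(H) − z(FA) = 1.121 − (-0.100) = 1.221

d′ = 1.22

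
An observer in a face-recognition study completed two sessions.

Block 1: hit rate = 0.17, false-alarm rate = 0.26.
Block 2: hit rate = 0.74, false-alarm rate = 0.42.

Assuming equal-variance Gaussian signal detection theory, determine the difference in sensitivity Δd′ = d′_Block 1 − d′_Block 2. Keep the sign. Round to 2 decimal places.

Block 1: z(0.17) = -0.954, z(0.26) = -0.643, d' = -0.311
Block 2: z(0.74) = 0.643, z(0.42) = -0.202, d' = 0.845
Δd' = d'_Block 1 − d'_Block 2 = -0.311 − 0.845 = -1.156
Block 2 has the higher sensitivity.

Δd′ = -1.16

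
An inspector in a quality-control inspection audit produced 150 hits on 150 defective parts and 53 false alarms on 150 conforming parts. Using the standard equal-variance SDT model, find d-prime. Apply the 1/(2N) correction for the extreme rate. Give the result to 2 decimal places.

The hit rate is 150/150 = 1, so apply the 1/(2N) correction: H → 1 − 1/(2·150) = 0.99667.
z(H) = z(0.99667) = 2.713
z(FA) = z(0.35333) = -0.376
d' = 2.713 − (-0.376) = 3.089

d-prime = 3.09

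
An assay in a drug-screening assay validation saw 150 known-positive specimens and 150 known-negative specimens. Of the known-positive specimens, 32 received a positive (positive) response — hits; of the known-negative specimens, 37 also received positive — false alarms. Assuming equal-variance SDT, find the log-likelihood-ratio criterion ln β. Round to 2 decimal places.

ln β = -0.08

H = 32/150 = 0.2133
FA = 37/150 = 0.2467
Φ⁻¹(0.2133) = -0.795, Φ⁻¹(0.2467) = -0.685
ln β = −½·[z(H)² − z(FA)²] = −0.5 × (0.632 − 0.469) = -0.0815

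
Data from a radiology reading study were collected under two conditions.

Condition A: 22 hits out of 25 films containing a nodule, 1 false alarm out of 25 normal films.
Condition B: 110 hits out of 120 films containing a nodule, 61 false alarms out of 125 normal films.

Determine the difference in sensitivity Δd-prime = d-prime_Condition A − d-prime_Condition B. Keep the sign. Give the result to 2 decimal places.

Condition A: z(0.8800) = 1.175, z(0.0400) = -1.751, d' = 2.926
Condition B: z(0.9167) = 1.383, z(0.4880) = -0.030, d' = 1.413
Δd' = d'_Condition A − d'_Condition B = 2.926 − 1.413 = 1.513
Condition A has the higher sensitivity.

Δd-prime = 1.51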